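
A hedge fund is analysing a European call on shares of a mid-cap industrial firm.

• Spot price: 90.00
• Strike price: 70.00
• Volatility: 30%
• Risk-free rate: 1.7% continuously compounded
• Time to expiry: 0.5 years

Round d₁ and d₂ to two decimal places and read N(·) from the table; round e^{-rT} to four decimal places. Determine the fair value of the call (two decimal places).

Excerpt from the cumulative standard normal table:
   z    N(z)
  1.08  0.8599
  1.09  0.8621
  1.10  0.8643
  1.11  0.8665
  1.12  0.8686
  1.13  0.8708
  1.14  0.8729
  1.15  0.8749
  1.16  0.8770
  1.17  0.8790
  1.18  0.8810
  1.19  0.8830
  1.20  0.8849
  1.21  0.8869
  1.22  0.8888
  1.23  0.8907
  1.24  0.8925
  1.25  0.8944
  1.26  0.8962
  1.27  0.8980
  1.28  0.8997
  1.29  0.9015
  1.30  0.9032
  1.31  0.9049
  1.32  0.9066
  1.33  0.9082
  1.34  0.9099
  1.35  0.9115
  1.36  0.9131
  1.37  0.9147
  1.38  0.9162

21.45

σ√T = 0.3 × 0.7071 = 0.2121
ln(S/K) + (r + σ²/2)T = ln(90/70) + (0.017 + 0.3²/2)·0.5 = 0.2513 + 0.0310 = 0.2823
d₁ = 0.2823 / 0.2121 = 1.3308 which rounds to 1.33
d₂ = d₁ − σ√T = 1.3308 − 0.2121 = 1.1187 which rounds to 1.12
e^(−rT) = e^(−0.017·0.5) = 0.9915
N(d₁) = N(1.33) = 0.9082;  N(d₂) = N(1.12) = 0.8686
C = 90·0.9082 − 70·0.9915·0.8686 = 81.7380 − 60.2852 = 21.4528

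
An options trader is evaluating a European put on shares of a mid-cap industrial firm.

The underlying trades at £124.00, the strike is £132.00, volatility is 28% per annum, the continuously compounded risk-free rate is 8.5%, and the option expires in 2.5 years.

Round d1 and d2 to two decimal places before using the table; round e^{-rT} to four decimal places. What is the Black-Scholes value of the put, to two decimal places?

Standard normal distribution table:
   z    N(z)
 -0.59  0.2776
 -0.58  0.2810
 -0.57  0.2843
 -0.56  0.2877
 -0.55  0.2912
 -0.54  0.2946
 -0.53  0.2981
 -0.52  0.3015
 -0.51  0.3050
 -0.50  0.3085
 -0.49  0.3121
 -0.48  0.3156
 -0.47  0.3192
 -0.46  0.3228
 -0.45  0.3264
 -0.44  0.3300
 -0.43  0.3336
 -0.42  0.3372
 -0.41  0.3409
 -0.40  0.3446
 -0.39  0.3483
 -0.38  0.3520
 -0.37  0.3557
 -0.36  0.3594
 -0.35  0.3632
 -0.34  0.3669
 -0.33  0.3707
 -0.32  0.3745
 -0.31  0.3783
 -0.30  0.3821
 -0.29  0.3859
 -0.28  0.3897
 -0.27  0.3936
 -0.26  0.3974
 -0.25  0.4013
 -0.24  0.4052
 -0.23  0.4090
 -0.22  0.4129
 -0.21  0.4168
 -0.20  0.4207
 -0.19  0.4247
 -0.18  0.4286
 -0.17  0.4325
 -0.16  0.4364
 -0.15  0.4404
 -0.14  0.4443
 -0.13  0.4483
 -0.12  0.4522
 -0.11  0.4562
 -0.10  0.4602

£12.59

T = 2.5;  σ√T = 0.4427
d₁ = [ln(124/132) + (0.085 + 0.28²/2)·2.5] / 0.4427 = [-0.0625 + 0.3105] / 0.4427 = 0.5601 → 0.56
d₂ = d₁ − σ√T = 0.5601 − 0.4427 = 0.1174 → 0.12
exp(−rT) = exp(−0.085·2.5) = 0.8086
P = 132·0.8086·N(-0.12) − 124·N(-0.56) = 132·0.8086·0.4522 − 124·0.2877 = 48.2657 − 35.6748 = 12.5909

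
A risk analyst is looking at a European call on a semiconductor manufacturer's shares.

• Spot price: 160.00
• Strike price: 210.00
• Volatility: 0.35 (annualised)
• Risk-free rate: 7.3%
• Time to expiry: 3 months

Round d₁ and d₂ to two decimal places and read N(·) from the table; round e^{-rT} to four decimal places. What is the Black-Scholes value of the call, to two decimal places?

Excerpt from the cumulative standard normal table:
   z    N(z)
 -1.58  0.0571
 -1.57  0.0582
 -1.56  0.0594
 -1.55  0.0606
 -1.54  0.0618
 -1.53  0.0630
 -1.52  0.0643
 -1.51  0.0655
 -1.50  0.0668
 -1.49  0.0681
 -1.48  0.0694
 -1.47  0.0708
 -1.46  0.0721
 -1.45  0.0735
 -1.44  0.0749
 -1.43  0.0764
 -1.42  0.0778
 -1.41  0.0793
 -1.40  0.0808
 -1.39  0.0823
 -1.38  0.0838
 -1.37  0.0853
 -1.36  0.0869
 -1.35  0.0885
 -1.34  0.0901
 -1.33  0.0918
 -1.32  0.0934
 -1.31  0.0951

1.16

σ√T = 0.35·√0.25 = 0.1750
d₁ = [ln(160/210) + (0.073 + 0.35²/2)·0.25] / 0.1750 = [-0.2719 + 0.0336] / 0.1750 = -1.3621 which rounds to -1.36
d₂ = d₁ − σ√T = -1.3621 − 0.1750 = -1.5371 which rounds to -1.54
exp(−rT) = exp(−0.073·0.25) = 0.9819
C = 160·N(-1.36) − 210·0.9819·N(-1.54) = 160·0.0869 − 210·0.9819·0.0618 = 13.9040 − 12.7431 = 1.1609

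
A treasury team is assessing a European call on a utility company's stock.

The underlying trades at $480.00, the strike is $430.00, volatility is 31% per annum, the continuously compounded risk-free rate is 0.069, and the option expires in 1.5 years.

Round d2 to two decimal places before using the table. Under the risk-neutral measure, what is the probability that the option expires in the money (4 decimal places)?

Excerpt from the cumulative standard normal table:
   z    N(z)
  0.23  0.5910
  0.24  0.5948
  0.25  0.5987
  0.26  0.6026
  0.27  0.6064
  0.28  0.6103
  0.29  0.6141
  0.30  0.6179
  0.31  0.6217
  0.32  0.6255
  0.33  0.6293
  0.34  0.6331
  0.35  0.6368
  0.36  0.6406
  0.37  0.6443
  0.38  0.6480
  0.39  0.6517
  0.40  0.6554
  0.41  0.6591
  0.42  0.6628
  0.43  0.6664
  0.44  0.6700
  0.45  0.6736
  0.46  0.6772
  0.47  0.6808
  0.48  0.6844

0.6443

σ√T = 0.31·√1.5 = 0.3797
d₁ = [ln(480/430) + (0.069 + 0.31²/2)·1.5] / 0.3797 = [0.1100 + 0.1756] / 0.3797 = 0.7522 ≈ 0.75
d₂ = d₁ − σ√T = 0.7522 − 0.3797 = 0.3725 ≈ 0.37
Risk-neutral Pr[S_T > K] = N(d₂) = N(0.37) = 0.6443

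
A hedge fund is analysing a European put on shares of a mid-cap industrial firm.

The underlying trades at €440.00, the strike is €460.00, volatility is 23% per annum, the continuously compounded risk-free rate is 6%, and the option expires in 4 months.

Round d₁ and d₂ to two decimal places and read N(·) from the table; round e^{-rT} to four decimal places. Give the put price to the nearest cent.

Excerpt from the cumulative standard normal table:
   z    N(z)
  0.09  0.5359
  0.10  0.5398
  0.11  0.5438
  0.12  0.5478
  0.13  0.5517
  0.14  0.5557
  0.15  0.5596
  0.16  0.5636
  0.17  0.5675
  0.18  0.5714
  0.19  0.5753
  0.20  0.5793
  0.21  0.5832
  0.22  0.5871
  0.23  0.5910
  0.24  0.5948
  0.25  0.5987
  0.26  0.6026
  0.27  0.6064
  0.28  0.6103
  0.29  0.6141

T = 0.3333;  σ√T = 0.1328
ln(S/K) + (r + σ²/2)T = ln(440/460) + (0.06 + 0.23²/2)·0.3333 = -0.0445 + 0.0288 = -0.0156
d₁ = -0.0156 / 0.1328 = -0.1177 which rounds to -0.12
d₂ = d₁ − σ√T = -0.1177 − 0.1328 = -0.2505 which rounds to -0.25
exp(−rT) = exp(−0.06·0.3333) = 0.9802
N(−d₂) = N(0.25) = 0.5987;  N(−d₁) = N(0.12) = 0.5478
P = 460·0.9802·0.5987 − 440·0.5478 = 269.9490 − 241.0320 = 28.9170

€28.92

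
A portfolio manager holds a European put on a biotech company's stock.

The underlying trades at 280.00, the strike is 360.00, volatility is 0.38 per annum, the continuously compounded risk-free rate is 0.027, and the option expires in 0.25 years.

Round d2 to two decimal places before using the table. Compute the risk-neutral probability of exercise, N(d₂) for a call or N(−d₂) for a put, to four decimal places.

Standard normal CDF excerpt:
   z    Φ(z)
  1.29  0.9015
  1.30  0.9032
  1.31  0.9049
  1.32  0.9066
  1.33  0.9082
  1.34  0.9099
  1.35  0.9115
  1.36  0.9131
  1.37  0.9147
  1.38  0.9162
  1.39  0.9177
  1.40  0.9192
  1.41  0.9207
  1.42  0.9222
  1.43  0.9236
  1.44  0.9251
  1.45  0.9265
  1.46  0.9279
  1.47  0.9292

T = 0.25;  σ√T = 0.1900
d₁ = [ln(280/360) + (0.027 + ½·0.38²)·0.25] / (σ√T) = (-0.2513 + 0.0248) / 0.1900 = -1.1922 ⇒ -1.19
d₂ = -1.1922 − 0.1900 = -1.3822 ⇒ -1.38
Pr(exercise) under Q = N(−d₂) = N(1.38) = 0.9162

0.9162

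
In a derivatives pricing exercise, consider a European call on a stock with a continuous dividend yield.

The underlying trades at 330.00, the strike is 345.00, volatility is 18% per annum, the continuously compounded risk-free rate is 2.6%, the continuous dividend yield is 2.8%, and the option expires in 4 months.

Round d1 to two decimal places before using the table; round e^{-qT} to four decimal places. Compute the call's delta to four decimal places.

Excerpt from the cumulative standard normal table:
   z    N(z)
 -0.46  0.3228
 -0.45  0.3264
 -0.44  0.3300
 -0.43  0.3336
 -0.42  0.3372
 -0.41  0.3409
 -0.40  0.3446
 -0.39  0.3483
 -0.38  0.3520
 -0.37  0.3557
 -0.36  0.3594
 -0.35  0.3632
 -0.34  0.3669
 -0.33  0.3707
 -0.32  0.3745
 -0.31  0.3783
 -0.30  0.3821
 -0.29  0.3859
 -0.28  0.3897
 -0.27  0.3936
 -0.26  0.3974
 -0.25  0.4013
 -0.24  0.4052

0.3487

σ√T = 0.18·√0.3333 = 0.1039
d₁ = [ln(330/345) + (0.026 − 0.028 + 0.18²/2)·0.3333] / 0.1039 = [-0.0445 + 0.0047] / 0.1039 = -0.3822 ≈ -0.38
N(d₁) = N(-0.38) = 0.3520
Δ_call = e^(−qT)·N(d₁) = 0.9907·0.3520 = 0.3487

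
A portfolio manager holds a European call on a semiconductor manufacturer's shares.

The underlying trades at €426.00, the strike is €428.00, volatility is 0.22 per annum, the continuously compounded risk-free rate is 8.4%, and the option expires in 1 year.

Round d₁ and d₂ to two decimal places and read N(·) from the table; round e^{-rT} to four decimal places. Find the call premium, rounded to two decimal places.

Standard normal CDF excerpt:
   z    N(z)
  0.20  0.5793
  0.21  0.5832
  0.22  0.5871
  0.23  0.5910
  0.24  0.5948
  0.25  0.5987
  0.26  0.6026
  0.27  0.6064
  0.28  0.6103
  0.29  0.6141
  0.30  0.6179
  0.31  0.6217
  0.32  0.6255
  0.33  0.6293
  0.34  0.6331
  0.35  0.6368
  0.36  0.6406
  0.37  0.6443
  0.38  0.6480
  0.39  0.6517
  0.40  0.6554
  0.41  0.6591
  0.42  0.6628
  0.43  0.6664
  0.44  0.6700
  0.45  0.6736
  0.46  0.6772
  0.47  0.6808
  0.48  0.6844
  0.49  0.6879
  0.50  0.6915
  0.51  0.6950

€54.43

σ√T = 0.22 × 1.0000 = 0.2200
d₁ = [ln(426/428) + (0.084 + ½·0.22²)·1] / (σ√T) = (-0.0047 + 0.1082) / 0.2200 = 0.4705 ≈ 0.47
d₂ = 0.4705 − 0.2200 = 0.2505 ≈ 0.25
e^(−rT) = e^(−0.084·1) = 0.9194
C = 426·N(0.47) − 428·0.9194·N(0.25) = 426·0.6808 − 428·0.9194·0.5987 = 290.0208 − 235.5904 = 54.4304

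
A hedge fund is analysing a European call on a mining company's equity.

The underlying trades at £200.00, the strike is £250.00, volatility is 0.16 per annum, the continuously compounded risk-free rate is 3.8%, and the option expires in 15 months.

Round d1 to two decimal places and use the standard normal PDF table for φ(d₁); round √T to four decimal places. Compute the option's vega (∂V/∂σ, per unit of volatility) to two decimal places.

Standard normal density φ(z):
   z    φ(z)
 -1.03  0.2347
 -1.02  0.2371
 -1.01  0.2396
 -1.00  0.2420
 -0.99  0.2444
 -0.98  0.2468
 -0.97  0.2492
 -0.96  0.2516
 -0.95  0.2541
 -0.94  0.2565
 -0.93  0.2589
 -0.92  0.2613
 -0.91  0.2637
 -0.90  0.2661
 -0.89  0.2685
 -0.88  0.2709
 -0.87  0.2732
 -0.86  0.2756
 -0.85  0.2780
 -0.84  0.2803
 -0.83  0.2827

60.04

T = 1.25;  σ√T = 0.1789
ln(S/K) + (r + σ²/2)T = ln(200/250) + (0.038 + 0.16²/2)·1.25 = -0.2231 + 0.0635 = -0.1596
d₁ = -0.1596 / 0.1789 = -0.8924 which rounds to -0.89
√T = √1.25 = 1.1180
φ(d₁) = φ(-0.89) = 0.2685
vega = S·φ(d₁)·√T = 200·0.2685·1.1180 = 60.0366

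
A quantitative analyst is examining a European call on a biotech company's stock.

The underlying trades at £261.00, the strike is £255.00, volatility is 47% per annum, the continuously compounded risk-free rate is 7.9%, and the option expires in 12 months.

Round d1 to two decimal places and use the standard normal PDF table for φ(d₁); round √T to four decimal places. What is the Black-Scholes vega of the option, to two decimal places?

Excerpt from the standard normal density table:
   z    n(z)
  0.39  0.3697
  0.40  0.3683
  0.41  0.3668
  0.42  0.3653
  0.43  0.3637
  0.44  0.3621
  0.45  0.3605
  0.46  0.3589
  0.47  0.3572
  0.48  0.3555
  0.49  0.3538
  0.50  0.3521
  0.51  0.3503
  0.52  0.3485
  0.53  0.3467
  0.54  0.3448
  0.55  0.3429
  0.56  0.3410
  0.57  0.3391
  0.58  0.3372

σ√T = 0.47·√1 = 0.4700
d₁ = [ln(261/255) + (0.079 + ½·0.47²)·1] / (σ√T) = (0.0233 + 0.1895) / 0.4700 = 0.4526 → 0.45
√T = √1 = 1.0000
φ(d₁) = φ(0.45) = 0.3605
vega = S·φ(d₁)·√T = 261·0.3605·1.0000 = 94.0905
(Vega is the same for a European call and put with the same parameters.)

94.09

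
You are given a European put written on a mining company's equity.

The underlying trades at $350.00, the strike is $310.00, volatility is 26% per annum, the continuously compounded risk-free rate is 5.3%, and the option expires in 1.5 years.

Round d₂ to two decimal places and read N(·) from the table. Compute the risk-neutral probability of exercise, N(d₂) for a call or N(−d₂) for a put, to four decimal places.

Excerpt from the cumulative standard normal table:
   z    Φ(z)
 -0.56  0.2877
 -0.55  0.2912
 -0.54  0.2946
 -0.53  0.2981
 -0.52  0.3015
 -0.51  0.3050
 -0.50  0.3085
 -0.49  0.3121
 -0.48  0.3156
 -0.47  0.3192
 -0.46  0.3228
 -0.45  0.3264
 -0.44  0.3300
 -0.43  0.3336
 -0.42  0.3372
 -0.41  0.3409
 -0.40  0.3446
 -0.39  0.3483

0.3192

σ√T = 0.26 × 1.2247 = 0.3184
ln(S/K) + (r + σ²/2)T = ln(350/310) + (0.053 + 0.26²/2)·1.5 = 0.1214 + 0.1302 = 0.2516
d₁ = 0.2516 / 0.3184 = 0.7900 → 0.79
d₂ = d₁ − σ√T = 0.7900 − 0.3184 = 0.4716 → 0.47
Risk-neutral Pr[S_T < K] = N(−d₂) = N(-0.47) = 0.3192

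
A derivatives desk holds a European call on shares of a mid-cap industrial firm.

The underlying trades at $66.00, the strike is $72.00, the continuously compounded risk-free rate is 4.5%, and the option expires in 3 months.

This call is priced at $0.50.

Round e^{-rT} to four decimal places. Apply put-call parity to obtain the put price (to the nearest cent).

$5.69

e^(−rT) = e^(−0.045·0.25) = 0.9888
Put-call parity: C − P = S − K·e^(−rT) = 66 − 72·0.9888 = 66 − 71.1936 = -5.1936
P = C − (C − P) = 0.50 − (-5.1936) = 5.6936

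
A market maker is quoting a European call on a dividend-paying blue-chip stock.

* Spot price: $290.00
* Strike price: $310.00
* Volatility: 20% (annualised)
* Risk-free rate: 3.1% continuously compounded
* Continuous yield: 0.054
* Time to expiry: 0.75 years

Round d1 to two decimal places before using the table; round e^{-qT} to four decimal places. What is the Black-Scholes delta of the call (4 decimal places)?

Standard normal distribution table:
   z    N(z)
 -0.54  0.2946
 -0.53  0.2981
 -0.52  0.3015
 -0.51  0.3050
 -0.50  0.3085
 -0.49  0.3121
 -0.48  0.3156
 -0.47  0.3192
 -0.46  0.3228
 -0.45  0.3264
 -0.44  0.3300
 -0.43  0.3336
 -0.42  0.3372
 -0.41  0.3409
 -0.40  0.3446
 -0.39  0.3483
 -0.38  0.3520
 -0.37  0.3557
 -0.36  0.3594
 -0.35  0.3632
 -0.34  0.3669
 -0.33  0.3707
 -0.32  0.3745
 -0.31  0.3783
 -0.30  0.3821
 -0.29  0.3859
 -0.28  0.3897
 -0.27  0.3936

T = 0.75;  σ√T = 0.1732
d₁ = [ln(290/310) + (0.031 − 0.054 + ½·0.2²)·0.75] / (σ√T) = (-0.0667 − 0.0022) / 0.1732 = -0.3980 ⇒ -0.40
N(d₁) = N(-0.40) = 0.3446
Δ_call = exp(−qT)·N(d₁) = 0.9603·0.3446 = 0.3309

0.3309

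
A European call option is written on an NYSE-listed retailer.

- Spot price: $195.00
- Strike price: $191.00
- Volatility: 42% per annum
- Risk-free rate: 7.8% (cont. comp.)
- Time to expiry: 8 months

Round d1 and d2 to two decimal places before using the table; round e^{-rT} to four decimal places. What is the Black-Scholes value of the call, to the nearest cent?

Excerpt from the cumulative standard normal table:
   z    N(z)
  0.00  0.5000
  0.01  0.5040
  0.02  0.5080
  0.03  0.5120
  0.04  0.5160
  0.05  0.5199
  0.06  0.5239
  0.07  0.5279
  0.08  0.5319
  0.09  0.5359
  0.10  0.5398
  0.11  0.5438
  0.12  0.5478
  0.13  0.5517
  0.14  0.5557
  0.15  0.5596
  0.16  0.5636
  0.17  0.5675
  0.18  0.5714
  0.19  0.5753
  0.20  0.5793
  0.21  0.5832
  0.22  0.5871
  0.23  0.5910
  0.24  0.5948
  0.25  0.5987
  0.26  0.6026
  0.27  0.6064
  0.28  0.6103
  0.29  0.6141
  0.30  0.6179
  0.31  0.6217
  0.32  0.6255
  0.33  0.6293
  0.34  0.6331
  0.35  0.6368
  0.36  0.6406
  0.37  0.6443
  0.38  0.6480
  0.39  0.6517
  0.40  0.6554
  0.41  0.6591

$32.80

σ√T = 0.42·√0.6667 = 0.3429
d₁ = [ln(195/191) + (0.078 + ½·0.42²)·0.6667] / (σ√T) = (0.0207 + 0.1108) / 0.3429 = 0.3835 → 0.38
d₂ = 0.3835 − 0.3429 = 0.0406 → 0.04
e^(−rT) = e^(−0.078·0.6667) = 0.9493
C = 195·N(0.38) − 191·0.9493·N(0.04) = 195·0.6480 − 191·0.9493·0.5160 = 126.3600 − 93.5592 = 32.8008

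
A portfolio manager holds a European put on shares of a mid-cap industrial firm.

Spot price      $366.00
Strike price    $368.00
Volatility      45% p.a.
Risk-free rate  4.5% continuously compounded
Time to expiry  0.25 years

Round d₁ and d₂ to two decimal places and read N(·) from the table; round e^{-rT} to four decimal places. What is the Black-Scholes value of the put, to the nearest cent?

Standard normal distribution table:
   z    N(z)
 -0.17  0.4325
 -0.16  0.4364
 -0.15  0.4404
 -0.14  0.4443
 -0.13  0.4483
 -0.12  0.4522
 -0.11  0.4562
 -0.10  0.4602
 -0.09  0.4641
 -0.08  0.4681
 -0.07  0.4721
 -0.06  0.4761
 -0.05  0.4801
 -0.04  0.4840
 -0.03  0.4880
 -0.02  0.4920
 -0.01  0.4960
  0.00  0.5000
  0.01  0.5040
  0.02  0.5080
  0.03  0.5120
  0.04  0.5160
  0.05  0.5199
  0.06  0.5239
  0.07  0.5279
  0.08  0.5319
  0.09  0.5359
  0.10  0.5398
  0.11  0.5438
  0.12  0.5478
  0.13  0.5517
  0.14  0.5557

T = 0.25;  σ√T = 0.2250
d₁ = [ln(366/368) + (0.045 + 0.45²/2)·0.25] / 0.2250 = [-0.0054 + 0.0366] / 0.2250 = 0.1383 ≈ 0.14
d₂ = d₁ − σ√T = 0.1383 − 0.2250 = -0.0867 ≈ -0.09
e^(−rT) = e^(−0.045·0.25) = 0.9888
P = 368·0.9888·N(0.09) − 366·N(-0.14) = 368·0.9888·0.5359 − 366·0.4443 = 195.0024 − 162.6138 = 32.3886

$32.39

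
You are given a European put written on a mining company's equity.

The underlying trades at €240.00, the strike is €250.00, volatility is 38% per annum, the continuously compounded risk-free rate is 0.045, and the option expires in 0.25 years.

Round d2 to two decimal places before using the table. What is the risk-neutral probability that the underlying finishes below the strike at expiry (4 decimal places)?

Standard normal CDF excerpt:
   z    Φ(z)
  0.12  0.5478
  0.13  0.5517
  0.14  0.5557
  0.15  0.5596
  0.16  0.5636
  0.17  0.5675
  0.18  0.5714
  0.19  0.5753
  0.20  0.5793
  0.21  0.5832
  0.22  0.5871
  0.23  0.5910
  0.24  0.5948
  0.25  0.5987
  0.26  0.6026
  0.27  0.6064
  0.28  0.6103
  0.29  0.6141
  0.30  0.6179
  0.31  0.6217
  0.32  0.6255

0.5987

σ√T = 0.38 × 0.5000 = 0.1900
d₁ = [ln(240/250) + (0.045 + ½·0.38²)·0.25] / (σ√T) = (-0.0408 + 0.0293) / 0.1900 = -0.0606 ⇒ -0.06
d₂ = -0.0606 − 0.1900 = -0.2506 ⇒ -0.25
Pr(exercise) under Q = N(−d₂) = N(0.25) = 0.5987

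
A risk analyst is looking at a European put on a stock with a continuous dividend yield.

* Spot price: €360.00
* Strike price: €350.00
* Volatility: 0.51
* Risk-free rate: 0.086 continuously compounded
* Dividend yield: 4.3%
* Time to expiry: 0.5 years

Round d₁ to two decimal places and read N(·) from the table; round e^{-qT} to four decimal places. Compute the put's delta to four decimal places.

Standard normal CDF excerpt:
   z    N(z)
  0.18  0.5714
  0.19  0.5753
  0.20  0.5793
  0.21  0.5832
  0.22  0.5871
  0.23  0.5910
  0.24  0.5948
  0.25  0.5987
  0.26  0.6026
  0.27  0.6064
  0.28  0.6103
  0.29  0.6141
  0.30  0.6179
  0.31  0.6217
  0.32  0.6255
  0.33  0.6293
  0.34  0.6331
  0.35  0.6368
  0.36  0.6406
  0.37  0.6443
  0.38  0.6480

-0.3665

σ√T = 0.51 × 0.7071 = 0.3606
d₁ = [ln(360/350) + (0.086 − 0.043 + 0.51²/2)·0.5] / 0.3606 = [0.0282 + 0.0865] / 0.3606 = 0.3180 which rounds to 0.32
N(d₁) = N(0.32) = 0.6255
Δ_put = exp(−qT)·(N(d₁) − 1) = 0.9787·(0.6255 − 1) = -0.3665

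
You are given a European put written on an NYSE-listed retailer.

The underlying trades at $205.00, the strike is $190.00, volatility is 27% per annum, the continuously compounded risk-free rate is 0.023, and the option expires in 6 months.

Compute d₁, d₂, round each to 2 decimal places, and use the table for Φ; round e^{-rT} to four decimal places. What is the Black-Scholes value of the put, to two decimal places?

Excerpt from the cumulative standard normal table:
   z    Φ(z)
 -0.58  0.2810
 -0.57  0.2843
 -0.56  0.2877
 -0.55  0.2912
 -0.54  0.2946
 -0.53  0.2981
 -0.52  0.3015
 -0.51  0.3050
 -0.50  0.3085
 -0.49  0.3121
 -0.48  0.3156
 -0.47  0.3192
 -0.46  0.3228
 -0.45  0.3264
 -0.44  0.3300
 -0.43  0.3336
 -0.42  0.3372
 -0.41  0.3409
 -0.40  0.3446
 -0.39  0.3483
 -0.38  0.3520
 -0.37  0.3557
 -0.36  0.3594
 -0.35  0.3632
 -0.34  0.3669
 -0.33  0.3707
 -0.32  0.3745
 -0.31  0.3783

$7.81

T = 0.5;  σ√T = 0.1909
d₁ = [ln(205/190) + (0.023 + 0.27²/2)·0.5] / 0.1909 = [0.0760 + 0.0297] / 0.1909 = 0.5537 ⇒ 0.55
d₂ = d₁ − σ√T = 0.5537 − 0.1909 = 0.3628 ⇒ 0.36
exp(−rT) = exp(−0.023·0.5) = 0.9886
N(−d₂) = N(-0.36) = 0.3594;  N(−d₁) = N(-0.55) = 0.2912
P = 190·0.9886·0.3594 − 205·0.2912 = 67.5075 − 59.6960 = 7.8115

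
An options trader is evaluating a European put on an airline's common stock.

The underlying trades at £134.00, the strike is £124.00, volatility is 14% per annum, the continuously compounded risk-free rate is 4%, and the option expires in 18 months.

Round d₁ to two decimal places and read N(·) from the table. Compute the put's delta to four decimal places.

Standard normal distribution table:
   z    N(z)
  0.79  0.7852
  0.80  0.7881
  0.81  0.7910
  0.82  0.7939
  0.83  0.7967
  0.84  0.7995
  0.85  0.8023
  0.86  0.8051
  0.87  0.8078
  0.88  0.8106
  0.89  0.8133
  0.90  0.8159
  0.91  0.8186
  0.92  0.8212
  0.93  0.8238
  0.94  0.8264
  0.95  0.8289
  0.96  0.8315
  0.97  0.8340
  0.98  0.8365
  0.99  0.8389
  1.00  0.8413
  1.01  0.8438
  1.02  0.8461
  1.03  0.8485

T = 1.5;  σ√T = 0.1715
d₁ = [ln(134/124) + (0.04 + ½·0.14²)·1.5] / (σ√T) = (0.0776 + 0.0747) / 0.1715 = 0.8880 ≈ 0.89
N(d₁) = N(0.89) = 0.8133
Δ_put = N(d₁) − 1 = 0.8133 − 1 = -0.1867

-0.1867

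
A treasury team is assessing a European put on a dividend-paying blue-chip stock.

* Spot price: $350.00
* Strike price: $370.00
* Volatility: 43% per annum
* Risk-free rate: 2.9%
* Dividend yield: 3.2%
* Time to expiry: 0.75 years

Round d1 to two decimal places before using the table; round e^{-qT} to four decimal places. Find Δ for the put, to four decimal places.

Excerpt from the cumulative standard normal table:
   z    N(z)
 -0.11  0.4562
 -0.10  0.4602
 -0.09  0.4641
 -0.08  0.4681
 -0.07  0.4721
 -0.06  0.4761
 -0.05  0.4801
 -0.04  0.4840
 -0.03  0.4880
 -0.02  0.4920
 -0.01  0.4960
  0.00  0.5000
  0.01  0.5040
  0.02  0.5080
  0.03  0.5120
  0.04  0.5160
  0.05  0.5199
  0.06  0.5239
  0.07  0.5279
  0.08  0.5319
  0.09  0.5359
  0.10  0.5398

-0.4764

T = 0.75;  σ√T = 0.3724
d₁ = [ln(350/370) + (0.029 − 0.032 + 0.43²/2)·0.75] / 0.3724 = [-0.0556 + 0.0671] / 0.3724 = 0.0309 ⇒ 0.03
N(d₁) = N(0.03) = 0.5120
Δ_put = e^(−qT)·(N(d₁) − 1) = 0.9763·(0.5120 − 1) = -0.4764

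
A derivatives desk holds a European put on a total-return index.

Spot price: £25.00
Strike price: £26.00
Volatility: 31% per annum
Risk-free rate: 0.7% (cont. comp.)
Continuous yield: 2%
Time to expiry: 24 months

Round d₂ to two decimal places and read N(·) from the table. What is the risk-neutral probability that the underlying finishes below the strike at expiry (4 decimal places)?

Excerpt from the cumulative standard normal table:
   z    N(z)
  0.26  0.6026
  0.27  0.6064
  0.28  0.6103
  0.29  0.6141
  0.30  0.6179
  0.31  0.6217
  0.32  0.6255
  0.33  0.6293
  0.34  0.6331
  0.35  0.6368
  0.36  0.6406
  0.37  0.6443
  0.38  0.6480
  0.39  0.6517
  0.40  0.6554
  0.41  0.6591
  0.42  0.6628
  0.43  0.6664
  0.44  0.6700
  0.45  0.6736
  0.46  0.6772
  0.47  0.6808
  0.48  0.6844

0.6443

σ√T = 0.31 × 1.4142 = 0.4384
d₁ = [ln(25/26) + (0.007 − 0.02 + 0.31²/2)·2] / 0.4384 = [-0.0392 + 0.0701] / 0.4384 = 0.0704 → 0.07
d₂ = d₁ − σ√T = 0.0704 − 0.4384 = -0.3680 → -0.37
Risk-neutral Pr[S_T < K] = N(−d₂) = N(0.37) = 0.6443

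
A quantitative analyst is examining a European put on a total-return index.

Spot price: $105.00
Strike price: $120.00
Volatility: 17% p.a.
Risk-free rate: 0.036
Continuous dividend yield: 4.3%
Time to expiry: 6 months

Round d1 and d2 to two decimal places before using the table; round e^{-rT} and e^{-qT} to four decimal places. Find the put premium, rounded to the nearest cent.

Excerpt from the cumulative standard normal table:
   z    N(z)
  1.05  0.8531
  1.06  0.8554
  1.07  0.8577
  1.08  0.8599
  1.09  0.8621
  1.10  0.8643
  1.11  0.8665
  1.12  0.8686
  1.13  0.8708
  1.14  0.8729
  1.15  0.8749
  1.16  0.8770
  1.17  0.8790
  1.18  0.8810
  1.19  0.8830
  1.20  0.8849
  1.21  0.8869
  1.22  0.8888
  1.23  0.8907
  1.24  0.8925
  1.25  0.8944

$15.93

T = 0.5;  σ√T = 0.1202
ln(S/K) + (r − q + σ²/2)T = ln(105/120) + (0.036 − 0.043 + 0.17²/2)·0.5 = -0.1335 + 0.0037 = -0.1298
d₁ = -0.1298 / 0.1202 = -1.0798 ⇒ -1.08
d₂ = d₁ − σ√T = -1.0798 − 0.1202 = -1.2001 ⇒ -1.20
exp(−qT) = exp(−0.043·0.5) = 0.9787;  exp(−rT) = exp(−0.036·0.5) = 0.9822
N(−d₂) = N(1.20) = 0.8849;  N(−d₁) = N(1.08) = 0.8599
P = 120·0.9822·0.8849 − 105·0.9787·0.8599 = 104.2979 − 88.3663 = 15.9315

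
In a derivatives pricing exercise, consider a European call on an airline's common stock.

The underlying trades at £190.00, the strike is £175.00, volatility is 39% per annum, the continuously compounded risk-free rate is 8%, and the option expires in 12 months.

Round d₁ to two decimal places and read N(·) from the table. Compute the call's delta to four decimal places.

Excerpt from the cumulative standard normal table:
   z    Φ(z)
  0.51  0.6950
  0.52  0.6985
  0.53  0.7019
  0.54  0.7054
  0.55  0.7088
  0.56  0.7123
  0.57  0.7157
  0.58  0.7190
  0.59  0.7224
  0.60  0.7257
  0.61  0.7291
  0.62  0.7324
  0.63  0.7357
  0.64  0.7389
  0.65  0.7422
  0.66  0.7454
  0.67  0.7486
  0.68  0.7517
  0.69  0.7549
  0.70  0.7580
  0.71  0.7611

0.7291

T = 1;  σ√T = 0.3900
d₁ = [ln(190/175) + (0.08 + ½·0.39²)·1] / (σ√T) = (0.0822 + 0.1561) / 0.3900 = 0.6110 which rounds to 0.61
N(d₁) = N(0.61) = 0.7291
Δ_call = N(d₁) = 0.7291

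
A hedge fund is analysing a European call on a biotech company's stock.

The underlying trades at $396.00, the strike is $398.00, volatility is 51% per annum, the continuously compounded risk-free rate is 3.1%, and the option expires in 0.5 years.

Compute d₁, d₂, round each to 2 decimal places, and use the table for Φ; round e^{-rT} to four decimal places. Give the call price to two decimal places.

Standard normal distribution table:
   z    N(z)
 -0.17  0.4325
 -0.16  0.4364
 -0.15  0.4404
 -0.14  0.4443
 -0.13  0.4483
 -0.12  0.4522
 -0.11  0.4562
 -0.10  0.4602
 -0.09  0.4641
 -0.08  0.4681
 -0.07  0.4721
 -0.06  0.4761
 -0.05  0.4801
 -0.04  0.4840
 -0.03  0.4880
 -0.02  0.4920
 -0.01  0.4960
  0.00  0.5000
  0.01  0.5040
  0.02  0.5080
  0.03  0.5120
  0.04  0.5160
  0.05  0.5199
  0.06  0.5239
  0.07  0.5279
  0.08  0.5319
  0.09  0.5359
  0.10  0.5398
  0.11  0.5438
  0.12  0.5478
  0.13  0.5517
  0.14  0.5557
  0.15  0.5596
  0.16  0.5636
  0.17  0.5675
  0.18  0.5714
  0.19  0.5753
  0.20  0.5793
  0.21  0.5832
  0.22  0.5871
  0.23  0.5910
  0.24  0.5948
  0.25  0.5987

$58.37

σ√T = 0.51·√0.5 = 0.3606
d₁ = [ln(396/398) + (0.031 + ½·0.51²)·0.5] / (σ√T) = (-0.0050 + 0.0805) / 0.3606 = 0.2093 → 0.21
d₂ = 0.2093 − 0.3606 = -0.1513 → -0.15
exp(−rT) = exp(−0.031·0.5) = 0.9846
N(d₁) = N(0.21) = 0.5832;  N(d₂) = N(-0.15) = 0.4404
C = 396·0.5832 − 398·0.9846·0.4404 = 230.9472 − 172.5799 = 58.3673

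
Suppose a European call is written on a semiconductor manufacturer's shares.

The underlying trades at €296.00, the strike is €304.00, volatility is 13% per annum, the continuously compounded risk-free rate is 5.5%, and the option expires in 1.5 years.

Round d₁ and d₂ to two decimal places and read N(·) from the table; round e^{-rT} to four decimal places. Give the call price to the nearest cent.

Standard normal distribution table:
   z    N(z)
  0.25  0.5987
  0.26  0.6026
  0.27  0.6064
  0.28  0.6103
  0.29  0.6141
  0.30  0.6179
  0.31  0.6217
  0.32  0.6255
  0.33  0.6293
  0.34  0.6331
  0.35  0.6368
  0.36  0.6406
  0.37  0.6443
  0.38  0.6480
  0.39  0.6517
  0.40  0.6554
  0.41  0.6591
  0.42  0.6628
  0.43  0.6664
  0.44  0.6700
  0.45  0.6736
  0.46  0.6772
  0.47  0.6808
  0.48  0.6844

σ√T = 0.13 × 1.2247 = 0.1592
ln(S/K) + (r + σ²/2)T = ln(296/304) + (0.055 + 0.13²/2)·1.5 = -0.0267 + 0.0952 = 0.0685
d₁ = 0.0685 / 0.1592 = 0.4303 ≈ 0.43
d₂ = d₁ − σ√T = 0.4303 − 0.1592 = 0.2711 ≈ 0.27
e^(−rT) = e^(−0.055·1.5) = 0.9208
C = 296·N(0.43) − 304·0.9208·N(0.27) = 296·0.6664 − 304·0.9208·0.6064 = 197.2544 − 169.7454 = 27.5090

€27.51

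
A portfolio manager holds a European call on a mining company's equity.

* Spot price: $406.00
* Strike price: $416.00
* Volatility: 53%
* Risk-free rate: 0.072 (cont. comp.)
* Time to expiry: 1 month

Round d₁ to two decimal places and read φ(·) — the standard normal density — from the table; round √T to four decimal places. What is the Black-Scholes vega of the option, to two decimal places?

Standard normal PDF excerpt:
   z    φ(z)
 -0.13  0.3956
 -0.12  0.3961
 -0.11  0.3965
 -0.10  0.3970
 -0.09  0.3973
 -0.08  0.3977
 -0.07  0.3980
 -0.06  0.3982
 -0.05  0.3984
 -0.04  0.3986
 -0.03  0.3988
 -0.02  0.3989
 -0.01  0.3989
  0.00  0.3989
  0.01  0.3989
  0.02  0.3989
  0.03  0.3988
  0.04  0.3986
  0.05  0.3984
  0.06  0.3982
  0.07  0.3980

σ√T = 0.53·√0.08333 = 0.1530
d₁ = [ln(406/416) + (0.072 + ½·0.53²)·0.08333] / (σ√T) = (-0.0243 + 0.0177) / 0.1530 = -0.0433 ≈ -0.04
√T = √0.08333 = 0.2887
φ(d₁) = φ(-0.04) = 0.3986
vega = S·φ(d₁)·√T = 406·0.3986·0.2887 = 46.7208

46.72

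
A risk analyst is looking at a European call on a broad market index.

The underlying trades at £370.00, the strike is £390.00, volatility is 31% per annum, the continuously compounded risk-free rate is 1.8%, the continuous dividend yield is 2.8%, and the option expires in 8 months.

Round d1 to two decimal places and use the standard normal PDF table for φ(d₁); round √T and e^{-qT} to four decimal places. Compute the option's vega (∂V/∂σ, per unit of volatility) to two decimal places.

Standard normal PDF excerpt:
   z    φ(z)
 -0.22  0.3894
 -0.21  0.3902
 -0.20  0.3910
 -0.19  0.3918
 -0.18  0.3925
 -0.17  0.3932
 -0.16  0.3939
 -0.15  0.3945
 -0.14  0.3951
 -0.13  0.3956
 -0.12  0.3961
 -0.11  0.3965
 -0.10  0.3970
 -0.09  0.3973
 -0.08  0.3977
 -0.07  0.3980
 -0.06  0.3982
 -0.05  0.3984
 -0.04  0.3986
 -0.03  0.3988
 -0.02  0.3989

σ√T = 0.31 × 0.8165 = 0.2531
ln(S/K) + (r − q + σ²/2)T = ln(370/390) + (0.018 − 0.028 + 0.31²/2)·0.6667 = -0.0526 + 0.0254 = -0.0273
d₁ = -0.0273 / 0.2531 = -0.1078 ⇒ -0.11
√T = √0.6667 = 0.8165
φ(d₁) = φ(-0.11) = 0.3965
e^(−qT) = e^(−0.028·0.6667) = 0.9815
vega = S·e^(−qT)·φ(d₁)·√T = 370·0.9815·0.3965·0.8165 = 117.5686

117.57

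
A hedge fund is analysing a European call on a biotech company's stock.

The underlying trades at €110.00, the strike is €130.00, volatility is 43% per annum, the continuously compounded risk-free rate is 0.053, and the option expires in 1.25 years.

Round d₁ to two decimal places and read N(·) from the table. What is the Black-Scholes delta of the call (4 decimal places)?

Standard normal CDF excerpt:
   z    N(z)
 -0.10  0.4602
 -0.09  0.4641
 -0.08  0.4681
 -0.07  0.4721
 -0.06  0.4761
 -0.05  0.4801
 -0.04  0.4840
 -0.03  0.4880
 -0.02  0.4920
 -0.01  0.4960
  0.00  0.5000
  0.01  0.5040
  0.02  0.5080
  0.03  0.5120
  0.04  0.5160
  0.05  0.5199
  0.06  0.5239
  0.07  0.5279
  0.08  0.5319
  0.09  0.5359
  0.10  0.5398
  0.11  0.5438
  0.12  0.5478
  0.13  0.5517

0.5120

T = 1.25;  σ√T = 0.4808
d₁ = [ln(110/130) + (0.053 + 0.43²/2)·1.25] / 0.4808 = [-0.1671 + 0.1818] / 0.4808 = 0.0307 which rounds to 0.03
N(d₁) = N(0.03) = 0.5120
Δ_call = N(d₁) = 0.5120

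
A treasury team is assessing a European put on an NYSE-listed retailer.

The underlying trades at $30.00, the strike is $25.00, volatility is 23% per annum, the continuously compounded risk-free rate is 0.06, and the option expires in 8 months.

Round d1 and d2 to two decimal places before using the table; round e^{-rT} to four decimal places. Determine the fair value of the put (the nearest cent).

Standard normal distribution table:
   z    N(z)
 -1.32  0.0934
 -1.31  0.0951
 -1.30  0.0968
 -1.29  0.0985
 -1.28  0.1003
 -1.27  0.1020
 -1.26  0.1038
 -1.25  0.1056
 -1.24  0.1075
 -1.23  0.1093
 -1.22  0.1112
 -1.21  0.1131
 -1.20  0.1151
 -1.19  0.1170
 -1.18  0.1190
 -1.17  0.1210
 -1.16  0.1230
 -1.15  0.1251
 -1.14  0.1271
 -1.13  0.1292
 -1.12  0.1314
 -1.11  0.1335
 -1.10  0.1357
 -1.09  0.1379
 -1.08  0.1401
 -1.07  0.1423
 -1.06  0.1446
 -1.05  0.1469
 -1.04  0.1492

T = 0.6667;  σ√T = 0.1878
d₁ = [ln(30/25) + (0.06 + 0.23²/2)·0.6667] / 0.1878 = [0.1823 + 0.0576] / 0.1878 = 1.2778 ⇒ 1.28
d₂ = d₁ − σ√T = 1.2778 − 0.1878 = 1.0900 ⇒ 1.09
e^(−rT) = e^(−0.06·0.6667) = 0.9608
N(−d₂) = N(-1.09) = 0.1379;  N(−d₁) = N(-1.28) = 0.1003
P = 25·0.9608·0.1379 − 30·0.1003 = 3.3124 − 3.0090 = 0.3034

$0.30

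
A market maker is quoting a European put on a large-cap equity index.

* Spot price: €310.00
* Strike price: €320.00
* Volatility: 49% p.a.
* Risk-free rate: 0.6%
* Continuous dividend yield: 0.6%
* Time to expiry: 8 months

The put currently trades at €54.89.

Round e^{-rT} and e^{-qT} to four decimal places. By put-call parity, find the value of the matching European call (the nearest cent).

e^(−qT) = e^(−0.006·0.6667) = 0.9960;  e^(−rT) = e^(−0.006·0.6667) = 0.9960
Put-call parity: C − P = S·e^(−qT) − K·e^(−rT) = 310·0.9960 − 320·0.9960 = 308.7600 − 318.7200 = -9.9600
C = P + (C − P) = 54.89 + (-9.9600) = 44.9300

€44.93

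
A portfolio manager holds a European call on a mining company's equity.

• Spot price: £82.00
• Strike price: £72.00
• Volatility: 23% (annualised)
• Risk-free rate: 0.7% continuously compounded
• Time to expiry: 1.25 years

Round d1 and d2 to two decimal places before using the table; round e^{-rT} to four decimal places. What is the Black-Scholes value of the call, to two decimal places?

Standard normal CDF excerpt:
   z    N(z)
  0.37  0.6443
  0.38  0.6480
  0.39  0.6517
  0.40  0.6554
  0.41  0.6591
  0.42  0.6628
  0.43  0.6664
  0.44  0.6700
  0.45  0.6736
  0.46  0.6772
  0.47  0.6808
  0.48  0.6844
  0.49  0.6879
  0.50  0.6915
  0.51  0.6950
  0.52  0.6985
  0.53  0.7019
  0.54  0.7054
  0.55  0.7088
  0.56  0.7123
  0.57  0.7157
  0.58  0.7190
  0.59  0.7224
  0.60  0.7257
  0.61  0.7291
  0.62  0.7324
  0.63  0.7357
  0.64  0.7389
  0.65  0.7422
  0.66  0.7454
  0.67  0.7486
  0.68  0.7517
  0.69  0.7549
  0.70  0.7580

σ√T = 0.23 × 1.1180 = 0.2571
ln(S/K) + (r + σ²/2)T = ln(82/72) + (0.007 + 0.23²/2)·1.25 = 0.1301 + 0.0418 = 0.1719
d₁ = 0.1719 / 0.2571 = 0.6684 → 0.67
d₂ = d₁ − σ√T = 0.6684 − 0.2571 = 0.4112 → 0.41
e^(−rT) = e^(−0.007·1.25) = 0.9913
N(d₁) = N(0.67) = 0.7486;  N(d₂) = N(0.41) = 0.6591
C = 82·0.7486 − 72·0.9913·0.6591 = 61.3852 − 47.0423 = 14.3429

£14.34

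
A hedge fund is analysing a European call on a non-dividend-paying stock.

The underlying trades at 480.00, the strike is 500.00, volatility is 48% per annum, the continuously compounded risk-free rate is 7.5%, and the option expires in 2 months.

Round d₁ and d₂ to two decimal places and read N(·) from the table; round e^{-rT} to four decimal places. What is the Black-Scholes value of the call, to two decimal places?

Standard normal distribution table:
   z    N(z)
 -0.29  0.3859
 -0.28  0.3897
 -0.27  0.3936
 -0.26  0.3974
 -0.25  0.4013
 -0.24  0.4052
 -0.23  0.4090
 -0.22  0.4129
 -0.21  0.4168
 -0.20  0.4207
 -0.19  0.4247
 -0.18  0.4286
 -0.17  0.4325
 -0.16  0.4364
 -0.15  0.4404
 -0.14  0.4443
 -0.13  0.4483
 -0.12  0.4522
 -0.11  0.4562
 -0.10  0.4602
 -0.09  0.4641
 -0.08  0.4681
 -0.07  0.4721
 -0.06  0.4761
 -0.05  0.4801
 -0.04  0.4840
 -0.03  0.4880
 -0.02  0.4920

30.36

σ√T = 0.48·√0.1667 = 0.1960
d₁ = [ln(480/500) + (0.075 + 0.48²/2)·0.1667] / 0.1960 = [-0.0408 + 0.0317] / 0.1960 = -0.0466 ⇒ -0.05
d₂ = d₁ − σ√T = -0.0466 − 0.1960 = -0.2425 ⇒ -0.24
e^(−rT) = e^(−0.075·0.1667) = 0.9876
N(d₁) = N(-0.05) = 0.4801;  N(d₂) = N(-0.24) = 0.4052
C = 480·0.4801 − 500·0.9876·0.4052 = 230.4480 − 200.0878 = 30.3602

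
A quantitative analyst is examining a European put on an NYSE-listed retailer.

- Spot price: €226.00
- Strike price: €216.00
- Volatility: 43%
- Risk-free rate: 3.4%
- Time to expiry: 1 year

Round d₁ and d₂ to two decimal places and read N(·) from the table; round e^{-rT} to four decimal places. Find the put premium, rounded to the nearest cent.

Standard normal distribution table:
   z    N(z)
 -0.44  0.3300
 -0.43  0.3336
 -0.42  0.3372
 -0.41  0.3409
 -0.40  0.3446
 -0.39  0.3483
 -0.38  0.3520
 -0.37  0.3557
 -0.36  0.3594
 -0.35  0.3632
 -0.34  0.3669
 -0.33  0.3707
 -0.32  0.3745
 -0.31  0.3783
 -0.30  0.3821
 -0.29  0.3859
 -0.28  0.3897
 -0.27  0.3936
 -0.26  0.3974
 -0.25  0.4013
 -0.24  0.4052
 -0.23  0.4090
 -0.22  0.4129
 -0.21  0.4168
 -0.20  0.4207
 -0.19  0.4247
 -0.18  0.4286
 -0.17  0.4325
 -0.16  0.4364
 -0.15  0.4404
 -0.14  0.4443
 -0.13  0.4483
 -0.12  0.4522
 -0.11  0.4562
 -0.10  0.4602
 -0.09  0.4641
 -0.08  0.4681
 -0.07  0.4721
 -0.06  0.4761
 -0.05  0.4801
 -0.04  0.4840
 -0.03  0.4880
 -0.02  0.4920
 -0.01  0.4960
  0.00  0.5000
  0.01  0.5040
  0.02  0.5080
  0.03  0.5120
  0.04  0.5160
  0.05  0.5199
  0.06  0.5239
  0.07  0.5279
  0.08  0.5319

€29.02

σ√T = 0.43 × 1.0000 = 0.4300
d₁ = [ln(226/216) + (0.034 + ½·0.43²)·1] / (σ√T) = (0.0453 + 0.1265) / 0.4300 = 0.3993 ⇒ 0.40
d₂ = 0.3993 − 0.4300 = -0.0307 ⇒ -0.03
e^(−rT) = e^(−0.034·1) = 0.9666
N(−d₂) = N(0.03) = 0.5120;  N(−d₁) = N(-0.40) = 0.3446
P = 216·0.9666·0.5120 − 226·0.3446 = 106.8982 − 77.8796 = 29.0186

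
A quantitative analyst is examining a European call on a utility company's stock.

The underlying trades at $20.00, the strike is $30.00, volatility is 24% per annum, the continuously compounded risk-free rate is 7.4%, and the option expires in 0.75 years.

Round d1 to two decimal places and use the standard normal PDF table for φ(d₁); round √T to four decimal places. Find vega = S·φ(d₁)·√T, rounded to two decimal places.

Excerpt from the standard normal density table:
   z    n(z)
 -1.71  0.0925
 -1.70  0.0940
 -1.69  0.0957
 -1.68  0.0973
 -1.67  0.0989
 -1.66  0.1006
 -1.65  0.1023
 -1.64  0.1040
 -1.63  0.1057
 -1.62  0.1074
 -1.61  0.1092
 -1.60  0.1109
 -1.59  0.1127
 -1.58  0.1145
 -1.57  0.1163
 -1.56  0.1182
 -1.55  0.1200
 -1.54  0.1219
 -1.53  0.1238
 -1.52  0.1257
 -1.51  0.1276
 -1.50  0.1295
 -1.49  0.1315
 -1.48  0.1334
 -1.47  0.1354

T = 0.75;  σ√T = 0.2078
d₁ = [ln(20/30) + (0.074 + ½·0.24²)·0.75] / (σ√T) = (-0.4055 + 0.0771) / 0.2078 = -1.5798 ≈ -1.58
√T = √0.75 = 0.8660
φ(d₁) = φ(-1.58) = 0.1145
vega = S·φ(d₁)·√T = 20·0.1145·0.8660 = 1.9831
(Call and put vega coincide under Black-Scholes.)

1.98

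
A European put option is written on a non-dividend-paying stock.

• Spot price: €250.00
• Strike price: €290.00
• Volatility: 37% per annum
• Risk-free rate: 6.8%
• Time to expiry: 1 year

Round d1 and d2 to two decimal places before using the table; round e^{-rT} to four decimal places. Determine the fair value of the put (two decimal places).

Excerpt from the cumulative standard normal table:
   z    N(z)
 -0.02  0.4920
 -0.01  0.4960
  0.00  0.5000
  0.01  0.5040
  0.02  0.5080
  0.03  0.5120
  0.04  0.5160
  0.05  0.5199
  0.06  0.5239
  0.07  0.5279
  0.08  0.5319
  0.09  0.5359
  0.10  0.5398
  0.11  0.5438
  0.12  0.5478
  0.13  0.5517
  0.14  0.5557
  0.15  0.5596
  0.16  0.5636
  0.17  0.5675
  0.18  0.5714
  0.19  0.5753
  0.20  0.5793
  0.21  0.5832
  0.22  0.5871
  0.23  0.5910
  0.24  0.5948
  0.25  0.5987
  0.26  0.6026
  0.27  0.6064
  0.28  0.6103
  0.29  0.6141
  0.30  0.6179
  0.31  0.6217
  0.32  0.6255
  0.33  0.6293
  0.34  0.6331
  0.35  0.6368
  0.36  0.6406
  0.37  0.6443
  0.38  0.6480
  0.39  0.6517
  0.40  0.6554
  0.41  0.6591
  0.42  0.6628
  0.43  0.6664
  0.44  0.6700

€49.58

σ√T = 0.37 × 1.0000 = 0.3700
d₁ = [ln(250/290) + (0.068 + ½·0.37²)·1] / (σ√T) = (-0.1484 + 0.1365) / 0.3700 = -0.0324 which rounds to -0.03
d₂ = -0.0324 − 0.3700 = -0.4024 which rounds to -0.40
e^(−rT) = e^(−0.068·1) = 0.9343
P = 290·0.9343·N(0.40) − 250·N(0.03) = 290·0.9343·0.6554 − 250·0.5120 = 177.5787 − 128.0000 = 49.5787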